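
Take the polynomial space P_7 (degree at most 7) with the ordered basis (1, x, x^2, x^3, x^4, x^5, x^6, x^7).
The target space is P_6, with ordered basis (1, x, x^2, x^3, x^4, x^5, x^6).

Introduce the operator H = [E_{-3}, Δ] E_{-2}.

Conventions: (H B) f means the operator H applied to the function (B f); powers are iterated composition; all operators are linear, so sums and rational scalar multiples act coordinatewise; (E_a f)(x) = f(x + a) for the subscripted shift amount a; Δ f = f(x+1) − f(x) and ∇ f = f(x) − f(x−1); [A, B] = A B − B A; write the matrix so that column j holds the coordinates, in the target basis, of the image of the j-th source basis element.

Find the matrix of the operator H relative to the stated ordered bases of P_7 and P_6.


image of 1: 0
image of x: 0
image of x^2: 0
image of x^3: 0
image of x^4: 0
image of x^5: 0
image of x^6: 0
image of x^7: 0
each image's coordinates form column j of the matrix

the matrix is [[0, 0, 0, 0, 0, 0, 0, 0]; [0, 0, 0, 0, 0, 0, 0, 0]; [0, 0, 0, 0, 0, 0, 0, 0]; [0, 0, 0, 0, 0, 0, 0, 0]; [0, 0, 0, 0, 0, 0, 0, 0]; [0, 0, 0, 0, 0, 0, 0, 0]; [0, 0, 0, 0, 0, 0, 0, 0]] (rows listed top to bottom)


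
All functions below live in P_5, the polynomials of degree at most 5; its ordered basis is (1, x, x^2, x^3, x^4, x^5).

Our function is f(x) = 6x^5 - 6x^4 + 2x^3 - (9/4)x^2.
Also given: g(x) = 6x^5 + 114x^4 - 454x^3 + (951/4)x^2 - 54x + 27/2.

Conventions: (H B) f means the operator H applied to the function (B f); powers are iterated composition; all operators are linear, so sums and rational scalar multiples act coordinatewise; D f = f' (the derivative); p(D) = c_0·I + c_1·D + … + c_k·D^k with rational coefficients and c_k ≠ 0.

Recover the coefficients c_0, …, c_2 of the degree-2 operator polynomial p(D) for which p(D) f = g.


p(D) = I + 4·D − 3·D^2, i.e. c_0 = 1, c_1 = 4, c_2 = -3

D^0 f = 6x^5 - 6x^4 + 2x^3 - (9/4)x^2
D^1 f = 30x^4 - 24x^3 + 6x^2 - (9/2)x
D^2 f = 120x^3 - 72x^2 + 12x - 9/2
matching coefficients of g against c_0 f + c_1 Df + … from the top degree down determines the c_i
solution: c_0 = 1, c_1 = 4, c_2 = -3


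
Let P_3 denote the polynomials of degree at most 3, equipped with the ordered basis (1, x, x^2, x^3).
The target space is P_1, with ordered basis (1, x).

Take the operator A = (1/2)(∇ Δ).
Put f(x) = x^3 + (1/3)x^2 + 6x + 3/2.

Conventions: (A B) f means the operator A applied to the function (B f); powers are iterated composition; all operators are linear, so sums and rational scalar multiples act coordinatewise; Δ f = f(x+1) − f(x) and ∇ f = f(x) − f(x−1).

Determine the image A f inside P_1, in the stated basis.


Δ f = 3x^2 + (11/3)x + 22/3
∇ Δ f = 6x + 2/3
((1/2)(∇ Δ)) f = 3x + 1/3

the result is g(x) = 3x + 1/3


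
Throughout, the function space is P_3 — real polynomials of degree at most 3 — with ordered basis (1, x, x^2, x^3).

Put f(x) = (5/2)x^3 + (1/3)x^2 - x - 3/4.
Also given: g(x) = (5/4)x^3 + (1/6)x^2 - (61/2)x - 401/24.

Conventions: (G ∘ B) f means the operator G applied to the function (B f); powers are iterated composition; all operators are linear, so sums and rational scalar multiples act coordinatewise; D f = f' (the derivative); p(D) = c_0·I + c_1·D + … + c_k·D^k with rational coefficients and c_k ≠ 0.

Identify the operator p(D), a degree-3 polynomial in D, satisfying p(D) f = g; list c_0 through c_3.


c_0 = 1/2, c_1 = 0, c_2 = -2, c_3 = -1

D^0 f = (5/2)x^3 + (1/3)x^2 - x - 3/4
D^1 f = (15/2)x^2 + (2/3)x - 1
D^2 f = 15x + 2/3
D^3 f = 15
matching coefficients of g against c_0 f + c_1 Df + … from the top degree down determines the c_i
solution: c_0 = 1/2, c_1 = 0, c_2 = -2, c_3 = -1


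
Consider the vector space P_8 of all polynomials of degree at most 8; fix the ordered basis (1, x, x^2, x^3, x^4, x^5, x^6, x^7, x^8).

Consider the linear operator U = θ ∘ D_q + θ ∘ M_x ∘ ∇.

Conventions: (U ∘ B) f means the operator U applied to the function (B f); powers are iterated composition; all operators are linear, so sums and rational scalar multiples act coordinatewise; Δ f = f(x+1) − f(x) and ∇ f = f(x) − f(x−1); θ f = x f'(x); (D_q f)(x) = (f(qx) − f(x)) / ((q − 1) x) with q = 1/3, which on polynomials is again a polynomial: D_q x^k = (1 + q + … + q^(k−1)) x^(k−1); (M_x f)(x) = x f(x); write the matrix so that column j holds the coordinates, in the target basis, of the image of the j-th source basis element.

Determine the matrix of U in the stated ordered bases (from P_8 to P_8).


the matrix is [[0, 0, 0, 0, 0, 0, 0, 0, 0]; [0, 1, 1/3, 1, -1, 1, -1, 1, -1]; [0, 0, 4, -28/9, 8, -10, 12, -14, 16]; [0, 0, 0, 9, -122/9, 30, -45, 63, -84]; [0, 0, 0, 0, 16, -2756/81, 80, -140, 224]; [0, 0, 0, 0, 0, 25, -16405/243, 175, -350]; [0, 0, 0, 0, 0, 0, 36, -28432/243, 336]; [0, 0, 0, 0, 0, 0, 0, 49, -405692/2187]; [0, 0, 0, 0, 0, 0, 0, 0, 64]] (rows listed top to bottom)

image of 1: 0
image of x: x
image of x^2: 4x^2 + (1/3)x
image of x^3: 9x^3 - (28/9)x^2 + x
image of x^4: 16x^4 - (122/9)x^3 + 8x^2 - x
image of x^5: 25x^5 - (2756/81)x^4 + 30x^3 - 10x^2 + x
image of x^6: 36x^6 - (16405/243)x^5 + 80x^4 - 45x^3 + 12x^2 - x
image of x^7: 49x^7 - (28432/243)x^6 + 175x^5 - 140x^4 + 63x^3 - 14x^2 + x
image of x^8: 64x^8 - (405692/2187)x^7 + 336x^6 - 350x^5 + 224x^4 - 84x^3 + 16x^2 - x
each image's coordinates form column j of the matrix


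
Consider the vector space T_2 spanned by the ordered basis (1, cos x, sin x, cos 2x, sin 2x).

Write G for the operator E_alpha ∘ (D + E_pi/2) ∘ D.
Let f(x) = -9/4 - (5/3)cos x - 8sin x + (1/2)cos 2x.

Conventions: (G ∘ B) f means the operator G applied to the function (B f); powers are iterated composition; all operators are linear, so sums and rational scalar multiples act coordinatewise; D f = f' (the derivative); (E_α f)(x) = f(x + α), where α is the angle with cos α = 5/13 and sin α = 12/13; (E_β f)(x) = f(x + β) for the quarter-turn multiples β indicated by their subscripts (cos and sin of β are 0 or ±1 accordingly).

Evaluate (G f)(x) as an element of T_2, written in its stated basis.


g(x) = (626/39)cos x + (40/13)sin x + (358/169)cos 2x + (121/169)sin 2x

D f = -8cos x + (5/3)sin x - sin 2x
D D f = (5/3)cos x + 8sin x - 2cos 2x
E_pi/2 D f = (5/3)cos x + 8sin x + sin 2x
(D + E_pi/2) D f = (10/3)cos x + 16sin x - 2cos 2x + sin 2x
E_alpha (D + E_pi/2) D f = (626/39)cos x + (40/13)sin x + (358/169)cos 2x + (121/169)sin 2x


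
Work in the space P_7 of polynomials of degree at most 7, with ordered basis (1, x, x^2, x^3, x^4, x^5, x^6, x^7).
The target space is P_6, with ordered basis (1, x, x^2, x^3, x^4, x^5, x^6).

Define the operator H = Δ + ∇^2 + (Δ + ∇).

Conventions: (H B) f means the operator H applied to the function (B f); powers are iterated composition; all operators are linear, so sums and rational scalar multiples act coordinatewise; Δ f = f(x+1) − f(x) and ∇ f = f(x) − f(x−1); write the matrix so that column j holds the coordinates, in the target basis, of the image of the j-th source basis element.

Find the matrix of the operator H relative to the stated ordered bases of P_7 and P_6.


image of 1: 0
image of x: 3
image of x^2: 6x + 3
image of x^3: 9x^2 + 9x - 3
image of x^4: 12x^3 + 18x^2 - 12x + 15
image of x^5: 15x^4 + 30x^3 - 30x^2 + 75x - 27
image of x^6: 18x^5 + 45x^4 - 60x^3 + 225x^2 - 162x + 63
image of x^7: 21x^6 + 63x^5 - 105x^4 + 525x^3 - 567x^2 + 441x - 123
each image's coordinates form column j of the matrix

the matrix is [[0, 3, 3, -3, 15, -27, 63, -123]; [0, 0, 6, 9, -12, 75, -162, 441]; [0, 0, 0, 9, 18, -30, 225, -567]; [0, 0, 0, 0, 12, 30, -60, 525]; [0, 0, 0, 0, 0, 15, 45, -105]; [0, 0, 0, 0, 0, 0, 18, 63]; [0, 0, 0, 0, 0, 0, 0, 21]] (rows listed top to bottom)


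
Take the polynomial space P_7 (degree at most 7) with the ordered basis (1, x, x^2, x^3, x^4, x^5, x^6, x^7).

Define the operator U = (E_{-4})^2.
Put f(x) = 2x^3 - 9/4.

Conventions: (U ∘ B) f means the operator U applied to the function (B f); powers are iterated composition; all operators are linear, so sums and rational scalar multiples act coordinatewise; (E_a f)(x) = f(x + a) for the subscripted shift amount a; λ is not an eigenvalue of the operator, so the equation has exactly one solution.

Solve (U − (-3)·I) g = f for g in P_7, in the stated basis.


the image equals g(x) = (1/2)x^3 + 3x^2 - 12x - 137/16

write g with unknown coordinates in the stated basis and equate coefficients in (U − (-3)·I) g = f
solving from the highest basis element down gives g = (1/2)x^3 + 3x^2 - 12x - 137/16
check: U g = (1/2)x^3 - 9x^2 + 36x + 375/16
so U g − (-3)·g = 2x^3 - 9/4 = f ✓


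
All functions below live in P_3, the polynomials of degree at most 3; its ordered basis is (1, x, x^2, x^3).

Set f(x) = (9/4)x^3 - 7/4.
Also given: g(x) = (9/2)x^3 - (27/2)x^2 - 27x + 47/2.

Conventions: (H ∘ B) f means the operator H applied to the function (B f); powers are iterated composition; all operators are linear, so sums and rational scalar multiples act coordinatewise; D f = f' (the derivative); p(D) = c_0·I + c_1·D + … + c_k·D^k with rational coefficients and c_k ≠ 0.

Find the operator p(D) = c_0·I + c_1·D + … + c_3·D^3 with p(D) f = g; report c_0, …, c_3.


p(D) = 2·I − 2·D − 2·D^2 + 2·D^3, i.e. c_0 = 2, c_1 = -2, c_2 = -2, c_3 = 2

D^0 f = (9/4)x^3 - 7/4
D^1 f = (27/4)x^2
D^2 f = (27/2)x
D^3 f = 27/2
matching coefficients of g against c_0 f + c_1 Df + … from the top degree down determines the c_i
solution: c_0 = 2, c_1 = -2, c_2 = -2, c_3 = 2


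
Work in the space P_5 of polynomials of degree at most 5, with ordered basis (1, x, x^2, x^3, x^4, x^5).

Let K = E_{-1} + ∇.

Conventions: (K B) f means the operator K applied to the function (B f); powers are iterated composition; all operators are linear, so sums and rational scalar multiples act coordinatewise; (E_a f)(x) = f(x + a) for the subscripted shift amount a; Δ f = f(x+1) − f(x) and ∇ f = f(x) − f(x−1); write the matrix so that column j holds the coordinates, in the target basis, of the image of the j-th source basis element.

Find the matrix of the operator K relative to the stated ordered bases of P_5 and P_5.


image of 1: 1
image of x: x
image of x^2: x^2
image of x^3: x^3
image of x^4: x^4
image of x^5: x^5
each image's coordinates form column j of the matrix

the matrix is [[1, 0, 0, 0, 0, 0]; [0, 1, 0, 0, 0, 0]; [0, 0, 1, 0, 0, 0]; [0, 0, 0, 1, 0, 0]; [0, 0, 0, 0, 1, 0]; [0, 0, 0, 0, 0, 1]] (rows listed top to bottom)


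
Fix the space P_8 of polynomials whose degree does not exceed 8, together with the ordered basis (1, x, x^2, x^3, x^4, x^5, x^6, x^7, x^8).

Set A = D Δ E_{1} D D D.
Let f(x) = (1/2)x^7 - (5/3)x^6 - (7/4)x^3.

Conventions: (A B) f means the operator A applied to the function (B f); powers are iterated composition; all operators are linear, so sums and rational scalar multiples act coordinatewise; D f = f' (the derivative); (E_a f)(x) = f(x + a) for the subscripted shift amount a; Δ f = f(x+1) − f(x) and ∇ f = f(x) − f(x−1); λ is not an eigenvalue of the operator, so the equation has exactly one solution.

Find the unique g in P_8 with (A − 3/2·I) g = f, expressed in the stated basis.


the image equals g(x) = -(1/3)x^7 + (10/9)x^6 + (7/6)x^3 - 560x^2 - (3440/3)x - 1520/3

write g with unknown coordinates in the stated basis and equate coefficients in (A − 3/2·I) g = f
solving from the highest basis element down gives g = -(1/3)x^7 + (10/9)x^6 + (7/6)x^3 - 560x^2 - (3440/3)x - 1520/3
check: A g = -840x^2 - 1720x - 760
so A g − 3/2·g = (1/2)x^7 - (5/3)x^6 - (7/4)x^3 = f ✓


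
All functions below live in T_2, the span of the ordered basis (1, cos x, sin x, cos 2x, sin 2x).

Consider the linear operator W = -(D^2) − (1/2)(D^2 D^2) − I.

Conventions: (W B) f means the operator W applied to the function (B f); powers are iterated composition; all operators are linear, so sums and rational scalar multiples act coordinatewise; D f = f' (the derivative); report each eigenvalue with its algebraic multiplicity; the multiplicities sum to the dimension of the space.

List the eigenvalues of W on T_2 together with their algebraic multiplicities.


image of 1: -1
image of cos x: -(1/2)cos x
image of sin x: -(1/2)sin x
image of cos 2x: -5cos 2x
image of sin 2x: -5sin 2x
the matrix is diagonal; its diagonal is (-1, -1/2, -1/2, -5, -5)
for a triangular matrix the eigenvalues are the diagonal entries, with algebraic multiplicity their repetition count

λ = -5 (multiplicity 2), λ = -1 (multiplicity 1), λ = -1/2 (multiplicity 2)


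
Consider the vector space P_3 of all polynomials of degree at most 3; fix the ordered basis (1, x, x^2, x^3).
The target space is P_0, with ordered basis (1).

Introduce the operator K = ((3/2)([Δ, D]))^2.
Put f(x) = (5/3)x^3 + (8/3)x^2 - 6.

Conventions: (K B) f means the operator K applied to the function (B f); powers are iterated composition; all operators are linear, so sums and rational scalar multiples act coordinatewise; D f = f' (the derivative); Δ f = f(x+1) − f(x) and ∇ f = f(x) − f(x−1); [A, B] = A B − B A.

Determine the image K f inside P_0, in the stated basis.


the image equals g(x) = 0

D f = 5x^2 + (16/3)x
Δ D f = 10x + 31/3
Δ f = 5x^2 + (31/3)x + 13/3
D Δ f = 10x + 31/3
[Δ, D] f = 0
((3/2)([Δ, D])) f = 0
D ((3/2)([Δ, D])) f = 0
Δ D ((3/2)([Δ, D])) f = 0
Δ ((3/2)([Δ, D])) f = 0
D Δ ((3/2)([Δ, D])) f = 0
[Δ, D] ((3/2)([Δ, D])) f = 0
((3/2)([Δ, D])) ((3/2)([Δ, D])) f = 0


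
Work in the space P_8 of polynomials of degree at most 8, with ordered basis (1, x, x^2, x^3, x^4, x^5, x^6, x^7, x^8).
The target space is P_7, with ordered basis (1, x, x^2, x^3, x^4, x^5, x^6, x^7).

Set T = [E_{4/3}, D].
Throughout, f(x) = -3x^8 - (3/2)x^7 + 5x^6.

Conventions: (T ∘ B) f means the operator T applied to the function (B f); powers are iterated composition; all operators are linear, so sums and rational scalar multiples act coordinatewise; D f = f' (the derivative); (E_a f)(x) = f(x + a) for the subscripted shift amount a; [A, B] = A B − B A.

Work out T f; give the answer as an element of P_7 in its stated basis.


D f = -24x^7 - (21/2)x^6 + 30x^5
E_{4/3} D f = -24x^7 - (469/2)x^6 - 950x^5 - (18640/9)x^4 - (70720/27)x^3 - (51584/27)x^2 - (178688/243)x - 81920/729
E_{4/3} f = -3x^8 - (67/2)x^7 - (475/3)x^6 - (3728/9)x^5 - (17680/27)x^4 - (51584/81)x^3 - (89344/243)x^2 - (81920/729)x - 28672/2187
D E_{4/3} f = -24x^7 - (469/2)x^6 - 950x^5 - (18640/9)x^4 - (70720/27)x^3 - (51584/27)x^2 - (178688/243)x - 81920/729
[E_{4/3}, D] f = 0

g(x) = 0


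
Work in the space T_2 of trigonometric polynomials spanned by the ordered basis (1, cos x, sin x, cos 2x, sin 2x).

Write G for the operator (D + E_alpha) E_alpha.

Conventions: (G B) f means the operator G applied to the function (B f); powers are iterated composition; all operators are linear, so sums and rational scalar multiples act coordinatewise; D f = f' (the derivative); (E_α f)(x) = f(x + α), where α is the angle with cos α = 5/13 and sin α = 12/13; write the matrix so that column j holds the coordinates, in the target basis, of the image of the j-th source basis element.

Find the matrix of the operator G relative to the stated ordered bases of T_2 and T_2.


the matrix is [[1, 0, 0, 0, 0]; [0, -275/169, 185/169, 0, 0]; [0, -185/169, -275/169, 0, 0]; [0, 0, 0, -40799/28561, -68782/28561]; [0, 0, 0, 68782/28561, -40799/28561]] (rows listed top to bottom)

image of 1: 1
image of cos x: -(275/169)cos x - (185/169)sin x
image of sin x: (185/169)cos x - (275/169)sin x
image of cos 2x: -(40799/28561)cos 2x + (68782/28561)sin 2x
image of sin 2x: -(68782/28561)cos 2x - (40799/28561)sin 2x
each image's coordinates form column j of the matrix


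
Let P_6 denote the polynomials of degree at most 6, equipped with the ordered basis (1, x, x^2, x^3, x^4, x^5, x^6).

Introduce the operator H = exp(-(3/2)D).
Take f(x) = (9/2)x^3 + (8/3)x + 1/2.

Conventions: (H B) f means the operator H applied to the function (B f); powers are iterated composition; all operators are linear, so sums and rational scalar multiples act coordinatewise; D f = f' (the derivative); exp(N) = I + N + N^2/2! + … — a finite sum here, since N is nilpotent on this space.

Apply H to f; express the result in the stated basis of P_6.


order-1 term: -(81/4)x^2 - 4
order-2 term: (243/8)x
order-3 term: -243/16
the series for exp(-(3/2)D) f terminates at order 3
exp(-(3/2)D) f = (9/2)x^3 - (81/4)x^2 + (793/24)x - 299/16

the result is g(x) = (9/2)x^3 - (81/4)x^2 + (793/24)x - 299/16


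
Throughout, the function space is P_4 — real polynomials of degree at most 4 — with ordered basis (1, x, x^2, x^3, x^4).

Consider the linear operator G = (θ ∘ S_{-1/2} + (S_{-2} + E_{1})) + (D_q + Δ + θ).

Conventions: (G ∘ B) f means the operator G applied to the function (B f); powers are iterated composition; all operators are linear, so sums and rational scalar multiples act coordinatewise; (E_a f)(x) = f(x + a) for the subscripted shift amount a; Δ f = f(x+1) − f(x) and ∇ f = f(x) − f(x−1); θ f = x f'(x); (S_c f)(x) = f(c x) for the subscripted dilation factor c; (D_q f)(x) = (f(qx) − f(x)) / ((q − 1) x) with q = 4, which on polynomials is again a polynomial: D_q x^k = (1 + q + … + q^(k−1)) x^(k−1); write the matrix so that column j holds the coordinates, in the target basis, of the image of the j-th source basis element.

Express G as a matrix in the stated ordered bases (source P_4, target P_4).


image of 1: 2
image of x: -(1/2)x + 3
image of x^2: (15/2)x^2 + 9x + 2
image of x^3: -(35/8)x^3 + 27x^2 + 6x + 2
image of x^4: (85/4)x^4 + 93x^3 + 12x^2 + 8x + 2
each image's coordinates form column j of the matrix

the matrix is [[2, 3, 2, 2, 2]; [0, -1/2, 9, 6, 8]; [0, 0, 15/2, 27, 12]; [0, 0, 0, -35/8, 93]; [0, 0, 0, 0, 85/4]] (rows listed top to bottom)


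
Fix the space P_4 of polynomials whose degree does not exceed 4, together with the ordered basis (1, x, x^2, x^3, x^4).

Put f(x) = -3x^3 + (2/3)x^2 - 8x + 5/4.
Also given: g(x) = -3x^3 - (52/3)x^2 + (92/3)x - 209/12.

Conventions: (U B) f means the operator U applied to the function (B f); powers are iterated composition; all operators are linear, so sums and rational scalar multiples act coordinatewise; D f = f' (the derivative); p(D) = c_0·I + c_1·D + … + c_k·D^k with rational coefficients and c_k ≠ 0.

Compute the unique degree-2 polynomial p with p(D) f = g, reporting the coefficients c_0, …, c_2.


c_0 = 1, c_1 = 2, c_2 = -2

D^0 f = -3x^3 + (2/3)x^2 - 8x + 5/4
D^1 f = -9x^2 + (4/3)x - 8
D^2 f = -18x + 4/3
matching coefficients of g against c_0 f + c_1 Df + … from the top degree down determines the c_i
solution: c_0 = 1, c_1 = 2, c_2 = -2


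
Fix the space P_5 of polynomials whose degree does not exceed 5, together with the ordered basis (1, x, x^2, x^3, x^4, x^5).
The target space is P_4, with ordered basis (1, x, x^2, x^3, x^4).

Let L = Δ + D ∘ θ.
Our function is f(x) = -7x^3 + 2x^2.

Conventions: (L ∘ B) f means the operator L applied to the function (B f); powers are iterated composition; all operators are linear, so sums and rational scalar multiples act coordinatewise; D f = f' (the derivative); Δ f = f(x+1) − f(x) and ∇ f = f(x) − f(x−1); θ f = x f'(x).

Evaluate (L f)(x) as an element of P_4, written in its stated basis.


Δ f = -21x^2 - 17x - 5
θ f = -21x^3 + 4x^2
D θ f = -63x^2 + 8x
(Δ + D ∘ θ) f = -84x^2 - 9x - 5

g(x) = -84x^2 - 9x - 5


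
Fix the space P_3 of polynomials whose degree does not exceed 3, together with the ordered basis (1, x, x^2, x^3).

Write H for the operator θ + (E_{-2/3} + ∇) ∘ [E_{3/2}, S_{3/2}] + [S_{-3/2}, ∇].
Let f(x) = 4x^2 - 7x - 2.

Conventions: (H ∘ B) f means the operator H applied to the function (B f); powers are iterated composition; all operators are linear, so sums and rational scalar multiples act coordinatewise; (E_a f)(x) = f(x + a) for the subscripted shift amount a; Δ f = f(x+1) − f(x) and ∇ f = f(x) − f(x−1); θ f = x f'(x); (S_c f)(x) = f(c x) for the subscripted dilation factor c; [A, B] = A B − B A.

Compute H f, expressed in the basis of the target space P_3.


the result is g(x) = 8x^2 - 28x - 7/2

θ f = 8x^2 - 7x
S_{3/2} f = 9x^2 - (21/2)x - 2
E_{3/2} S_{3/2} f = 9x^2 + (33/2)x + 5/2
E_{3/2} f = 4x^2 + 5x - 7/2
S_{3/2} E_{3/2} f = 9x^2 + (15/2)x - 7/2
[E_{3/2}, S_{3/2}] f = 9x + 6
E_{-2/3} [E_{3/2}, S_{3/2}] f = 9x
∇ [E_{3/2}, S_{3/2}] f = 9
(E_{-2/3} + ∇) [E_{3/2}, S_{3/2}] f = 9x + 9
∇ f = 8x - 11
S_{-3/2} ∇ f = -12x - 11
S_{-3/2} f = 9x^2 + (21/2)x - 2
∇ S_{-3/2} f = 18x + 3/2
[S_{-3/2}, ∇] f = -30x - 25/2
(θ + (E_{-2/3} + ∇) ∘ [E_{3/2}, S_{3/2}] + [S_{-3/2}, ∇]) f = 8x^2 - 28x - 7/2


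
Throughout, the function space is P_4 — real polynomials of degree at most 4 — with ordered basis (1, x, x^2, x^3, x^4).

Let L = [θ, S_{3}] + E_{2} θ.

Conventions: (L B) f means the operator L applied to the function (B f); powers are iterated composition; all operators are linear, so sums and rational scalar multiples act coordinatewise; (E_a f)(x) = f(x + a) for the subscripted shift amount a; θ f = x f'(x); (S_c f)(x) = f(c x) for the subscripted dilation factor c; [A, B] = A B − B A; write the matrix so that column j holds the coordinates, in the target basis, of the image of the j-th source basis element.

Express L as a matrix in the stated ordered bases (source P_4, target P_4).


the matrix is [[0, 2, 8, 24, 64]; [0, 1, 8, 36, 128]; [0, 0, 2, 18, 96]; [0, 0, 0, 3, 32]; [0, 0, 0, 0, 4]] (rows listed top to bottom)

image of 1: 0
image of x: x + 2
image of x^2: 2x^2 + 8x + 8
image of x^3: 3x^3 + 18x^2 + 36x + 24
image of x^4: 4x^4 + 32x^3 + 96x^2 + 128x + 64
each image's coordinates form column j of the matrix


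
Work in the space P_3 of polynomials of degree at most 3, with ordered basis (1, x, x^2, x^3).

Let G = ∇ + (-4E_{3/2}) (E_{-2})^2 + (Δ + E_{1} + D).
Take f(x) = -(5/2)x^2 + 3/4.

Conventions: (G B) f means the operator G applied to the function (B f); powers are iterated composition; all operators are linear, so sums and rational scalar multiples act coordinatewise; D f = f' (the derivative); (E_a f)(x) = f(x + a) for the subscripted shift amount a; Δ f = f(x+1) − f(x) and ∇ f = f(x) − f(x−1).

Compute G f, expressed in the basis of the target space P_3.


∇ f = -5x + 5/2
E_{-2} f = -(5/2)x^2 + 10x - 37/4
E_{-2} E_{-2} f = -(5/2)x^2 + 20x - 157/4
E_{3/2} (E_{-2})^2 f = -(5/2)x^2 + (25/2)x - 119/8
(-4E_{3/2}) (E_{-2})^2 f = 10x^2 - 50x + 119/2
Δ f = -5x - 5/2
E_{1} f = -(5/2)x^2 - 5x - 7/4
D f = -5x
(Δ + E_{1} + D) f = -(5/2)x^2 - 15x - 17/4
(∇ + (-4E_{3/2}) (E_{-2})^2 + (Δ + E_{1} + D)) f = (15/2)x^2 - 70x + 231/4

the image equals g(x) = (15/2)x^2 - 70x + 231/4


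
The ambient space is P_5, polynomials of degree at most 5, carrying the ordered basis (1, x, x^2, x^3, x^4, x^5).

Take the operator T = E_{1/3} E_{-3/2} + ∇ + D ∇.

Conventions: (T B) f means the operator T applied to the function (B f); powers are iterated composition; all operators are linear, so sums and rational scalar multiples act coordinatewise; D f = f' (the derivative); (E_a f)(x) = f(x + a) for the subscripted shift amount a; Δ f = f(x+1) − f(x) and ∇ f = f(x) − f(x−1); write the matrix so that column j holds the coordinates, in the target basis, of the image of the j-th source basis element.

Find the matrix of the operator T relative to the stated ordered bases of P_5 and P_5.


image of 1: 1
image of x: x - 1/6
image of x^2: x^2 - (1/3)x + 85/36
image of x^3: x^3 - (1/2)x^2 + (85/12)x - 775/216
image of x^4: x^4 - (2/3)x^3 + (85/6)x^2 - (775/54)x + 6289/1296
image of x^5: x^5 - (5/6)x^4 + (425/18)x^3 - (3875/108)x^2 + (31445/1296)x - 47911/7776
each image's coordinates form column j of the matrix

the matrix is [[1, -1/6, 85/36, -775/216, 6289/1296, -47911/7776]; [0, 1, -1/3, 85/12, -775/54, 31445/1296]; [0, 0, 1, -1/2, 85/6, -3875/108]; [0, 0, 0, 1, -2/3, 425/18]; [0, 0, 0, 0, 1, -5/6]; [0, 0, 0, 0, 0, 1]] (rows listed top to bottom)


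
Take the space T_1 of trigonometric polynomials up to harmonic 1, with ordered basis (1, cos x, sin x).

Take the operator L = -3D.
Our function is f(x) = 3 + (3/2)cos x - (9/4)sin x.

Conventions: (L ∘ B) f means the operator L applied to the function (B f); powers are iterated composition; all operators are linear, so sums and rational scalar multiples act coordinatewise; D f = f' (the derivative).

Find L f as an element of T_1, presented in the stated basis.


D f = -(9/4)cos x - (3/2)sin x
(-3D) f = (27/4)cos x + (9/2)sin x

the image equals g(x) = (27/4)cos x + (9/2)sin x


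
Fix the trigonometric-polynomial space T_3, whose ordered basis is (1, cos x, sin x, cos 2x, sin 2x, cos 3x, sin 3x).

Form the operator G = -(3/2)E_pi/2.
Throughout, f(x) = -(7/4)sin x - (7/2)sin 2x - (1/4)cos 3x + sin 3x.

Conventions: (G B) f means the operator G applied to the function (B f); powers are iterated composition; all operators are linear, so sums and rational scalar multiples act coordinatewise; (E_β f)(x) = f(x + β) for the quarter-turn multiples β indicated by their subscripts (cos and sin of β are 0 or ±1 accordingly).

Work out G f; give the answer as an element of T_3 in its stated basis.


E_pi/2 f = -(7/4)cos x + (7/2)sin 2x - cos 3x - (1/4)sin 3x
(-(3/2)E_pi/2) f = (21/8)cos x - (21/4)sin 2x + (3/2)cos 3x + (3/8)sin 3x

the result is g(x) = (21/8)cos x - (21/4)sin 2x + (3/2)cos 3x + (3/8)sin 3x


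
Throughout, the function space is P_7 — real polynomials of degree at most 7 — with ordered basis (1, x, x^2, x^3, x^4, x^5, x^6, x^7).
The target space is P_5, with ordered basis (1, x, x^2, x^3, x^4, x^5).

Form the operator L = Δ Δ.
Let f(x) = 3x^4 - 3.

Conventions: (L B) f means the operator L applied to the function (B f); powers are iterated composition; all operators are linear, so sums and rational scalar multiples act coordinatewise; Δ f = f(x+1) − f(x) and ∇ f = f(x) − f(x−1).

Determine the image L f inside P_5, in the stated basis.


g(x) = 36x^2 + 72x + 42

Δ f = 12x^3 + 18x^2 + 12x + 3
Δ Δ f = 36x^2 + 72x + 42


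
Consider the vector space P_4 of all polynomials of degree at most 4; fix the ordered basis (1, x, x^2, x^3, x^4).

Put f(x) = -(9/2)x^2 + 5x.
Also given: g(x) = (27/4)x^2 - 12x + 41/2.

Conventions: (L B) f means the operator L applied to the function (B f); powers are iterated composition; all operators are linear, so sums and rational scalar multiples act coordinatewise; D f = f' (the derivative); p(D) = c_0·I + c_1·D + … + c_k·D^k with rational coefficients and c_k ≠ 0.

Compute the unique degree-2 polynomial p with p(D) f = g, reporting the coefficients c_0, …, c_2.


p(D) = -(3/2)·I + (1/2)·D − 2·D^2, i.e. c_0 = -3/2, c_1 = 1/2, c_2 = -2

D^0 f = -(9/2)x^2 + 5x
D^1 f = -9x + 5
D^2 f = -9
matching coefficients of g against c_0 f + c_1 Df + … from the top degree down determines the c_i
solution: c_0 = -3/2, c_1 = 1/2, c_2 = -2


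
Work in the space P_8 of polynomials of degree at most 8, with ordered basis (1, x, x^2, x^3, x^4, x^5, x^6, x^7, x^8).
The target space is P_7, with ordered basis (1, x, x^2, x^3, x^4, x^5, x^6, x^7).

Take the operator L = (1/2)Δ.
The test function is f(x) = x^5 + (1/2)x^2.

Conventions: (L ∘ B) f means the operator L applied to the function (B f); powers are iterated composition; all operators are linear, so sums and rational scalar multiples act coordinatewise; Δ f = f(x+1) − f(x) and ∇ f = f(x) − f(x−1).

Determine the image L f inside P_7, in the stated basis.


the image equals g(x) = (5/2)x^4 + 5x^3 + 5x^2 + 3x + 3/4

Δ f = 5x^4 + 10x^3 + 10x^2 + 6x + 3/2
((1/2)Δ) f = (5/2)x^4 + 5x^3 + 5x^2 + 3x + 3/4


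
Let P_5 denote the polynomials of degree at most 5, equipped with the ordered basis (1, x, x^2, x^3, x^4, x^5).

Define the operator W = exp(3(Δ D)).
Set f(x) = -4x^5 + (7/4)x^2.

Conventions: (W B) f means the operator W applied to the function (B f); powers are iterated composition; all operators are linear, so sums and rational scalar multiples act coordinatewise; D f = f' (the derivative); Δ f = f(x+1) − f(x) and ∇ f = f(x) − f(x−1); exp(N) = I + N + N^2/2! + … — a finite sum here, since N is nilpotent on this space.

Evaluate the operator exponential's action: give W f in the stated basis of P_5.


order-1 term: -240x^3 - 360x^2 - 240x - 99/2
order-2 term: -2160x - 2160
the series for exp(3(Δ D)) f terminates at order 2
exp(3(Δ D)) f = -4x^5 - 240x^3 - (1433/4)x^2 - 2400x - 4419/2

g(x) = -4x^5 - 240x^3 - (1433/4)x^2 - 2400x - 4419/2


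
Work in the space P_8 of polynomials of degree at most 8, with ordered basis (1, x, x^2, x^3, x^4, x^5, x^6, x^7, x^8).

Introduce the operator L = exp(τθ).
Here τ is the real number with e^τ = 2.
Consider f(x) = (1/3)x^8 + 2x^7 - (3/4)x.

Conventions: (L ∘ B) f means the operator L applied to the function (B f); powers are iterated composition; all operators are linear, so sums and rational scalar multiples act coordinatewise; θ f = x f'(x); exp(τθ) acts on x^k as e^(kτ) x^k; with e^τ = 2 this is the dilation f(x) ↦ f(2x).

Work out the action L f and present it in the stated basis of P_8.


g(x) = (256/3)x^8 + 256x^7 - (3/2)x

exp(τθ) x^k = e^(kτ) x^k; with e^τ = 2 this sends x^k to 2^k x^k
x ↦ 2 x
x^7 ↦ 128 x^7
x^8 ↦ 256 x^8
applying this coordinatewise to f: exp(τθ) f = (256/3)x^8 + 256x^7 - (3/2)x


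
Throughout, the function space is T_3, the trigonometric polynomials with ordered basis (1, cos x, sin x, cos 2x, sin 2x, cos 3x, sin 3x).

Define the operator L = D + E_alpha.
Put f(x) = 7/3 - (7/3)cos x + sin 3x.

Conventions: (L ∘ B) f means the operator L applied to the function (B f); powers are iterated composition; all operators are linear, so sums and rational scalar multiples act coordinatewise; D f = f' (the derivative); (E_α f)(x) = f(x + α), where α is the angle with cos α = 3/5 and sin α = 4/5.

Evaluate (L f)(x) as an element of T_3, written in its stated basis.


g(x) = 7/3 - (7/5)cos x + (21/5)sin x + (419/125)cos 3x - (117/125)sin 3x

D f = (7/3)sin x + 3cos 3x
E_alpha f = 7/3 - (7/5)cos x + (28/15)sin x + (44/125)cos 3x - (117/125)sin 3x
(D + E_alpha) f = 7/3 - (7/5)cos x + (21/5)sin x + (419/125)cos 3x - (117/125)sin 3x


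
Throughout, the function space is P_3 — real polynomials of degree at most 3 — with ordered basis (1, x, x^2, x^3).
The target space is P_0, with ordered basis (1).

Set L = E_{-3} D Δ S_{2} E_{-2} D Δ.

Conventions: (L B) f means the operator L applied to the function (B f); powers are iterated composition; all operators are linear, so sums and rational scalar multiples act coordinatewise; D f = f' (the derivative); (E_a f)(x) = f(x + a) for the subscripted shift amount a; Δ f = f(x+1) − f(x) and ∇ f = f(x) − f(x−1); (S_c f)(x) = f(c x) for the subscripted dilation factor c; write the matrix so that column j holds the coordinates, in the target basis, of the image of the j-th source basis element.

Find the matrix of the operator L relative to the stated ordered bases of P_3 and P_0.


image of 1: 0
image of x: 0
image of x^2: 0
image of x^3: 0
each image's coordinates form column j of the matrix

the matrix is [[0, 0, 0, 0]] (rows listed top to bottom)


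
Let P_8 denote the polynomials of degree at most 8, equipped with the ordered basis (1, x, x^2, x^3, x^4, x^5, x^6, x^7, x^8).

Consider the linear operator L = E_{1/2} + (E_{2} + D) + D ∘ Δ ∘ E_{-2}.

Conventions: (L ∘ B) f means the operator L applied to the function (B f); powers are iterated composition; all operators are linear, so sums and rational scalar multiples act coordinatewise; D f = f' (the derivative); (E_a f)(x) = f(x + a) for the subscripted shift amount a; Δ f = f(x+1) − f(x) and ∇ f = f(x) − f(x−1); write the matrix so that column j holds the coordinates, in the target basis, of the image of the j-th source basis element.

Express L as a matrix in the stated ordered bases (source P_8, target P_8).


image of 1: 2
image of x: 2x + 7/2
image of x^2: 2x^2 + 7x + 25/4
image of x^3: 2x^3 + (21/2)x^2 + (75/4)x - 7/8
image of x^4: 2x^4 + 14x^3 + (75/2)x^2 - (7/2)x + 705/16
image of x^5: 2x^5 + (35/2)x^4 + (125/2)x^3 - (35/4)x^2 + (3525/16)x - 1375/32
image of x^6: 2x^6 + 21x^5 + (375/4)x^4 - (35/2)x^3 + (10575/16)x^2 - (4125/16)x + 16001/64
image of x^7: 2x^7 + (49/2)x^6 + (525/4)x^5 - (245/8)x^4 + (24675/16)x^3 - (28875/32)x^2 + (112007/64)x - 40063/128
image of x^8: 2x^8 + 28x^7 + 175x^6 - 49x^5 + (24675/8)x^4 - (9625/4)x^3 + (112007/16)x^2 - (40063/16)x + 325633/256
each image's coordinates form column j of the matrix

the matrix is [[2, 7/2, 25/4, -7/8, 705/16, -1375/32, 16001/64, -40063/128, 325633/256]; [0, 2, 7, 75/4, -7/2, 3525/16, -4125/16, 112007/64, -40063/16]; [0, 0, 2, 21/2, 75/2, -35/4, 10575/16, -28875/32, 112007/16]; [0, 0, 0, 2, 14, 125/2, -35/2, 24675/16, -9625/4]; [0, 0, 0, 0, 2, 35/2, 375/4, -245/8, 24675/8]; [0, 0, 0, 0, 0, 2, 21, 525/4, -49]; [0, 0, 0, 0, 0, 0, 2, 49/2, 175]; [0, 0, 0, 0, 0, 0, 0, 2, 28]; [0, 0, 0, 0, 0, 0, 0, 0, 2]] (rows listed top to bottom)


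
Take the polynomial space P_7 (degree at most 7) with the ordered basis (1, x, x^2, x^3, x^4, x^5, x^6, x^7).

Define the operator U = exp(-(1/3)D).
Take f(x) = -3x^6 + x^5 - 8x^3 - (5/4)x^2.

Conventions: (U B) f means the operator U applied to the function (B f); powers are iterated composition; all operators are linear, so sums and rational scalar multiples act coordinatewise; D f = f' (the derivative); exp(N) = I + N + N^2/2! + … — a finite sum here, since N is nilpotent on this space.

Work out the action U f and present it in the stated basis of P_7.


the result is g(x) = -3x^6 + 7x^5 - (20/3)x^4 - (14/3)x^3 + (629/108)x^2 - (275/162)x + 145/972

order-1 term: 6x^5 - (5/3)x^4 + 8x^2 + (5/6)x
order-2 term: -5x^4 + (10/9)x^3 - (8/3)x - 5/36
order-3 term: (20/9)x^3 - (10/27)x^2 + 8/27
order-4 term: -(5/9)x^2 + (5/81)x
order-5 term: (2/27)x - 1/243
order-6 term: -1/243
the series for exp(-(1/3)D) f terminates at order 6
exp(-(1/3)D) f = -3x^6 + 7x^5 - (20/3)x^4 - (14/3)x^3 + (629/108)x^2 - (275/162)x + 145/972


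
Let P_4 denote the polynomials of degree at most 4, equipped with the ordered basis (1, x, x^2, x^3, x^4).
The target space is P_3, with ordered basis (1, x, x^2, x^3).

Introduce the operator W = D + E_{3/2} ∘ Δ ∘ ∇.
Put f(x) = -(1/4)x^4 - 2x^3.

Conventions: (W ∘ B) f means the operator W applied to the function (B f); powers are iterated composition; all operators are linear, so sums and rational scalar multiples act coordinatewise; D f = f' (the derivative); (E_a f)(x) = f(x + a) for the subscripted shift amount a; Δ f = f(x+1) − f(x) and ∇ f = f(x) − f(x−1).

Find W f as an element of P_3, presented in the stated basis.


D f = -x^3 - 6x^2
∇ f = -x^3 - (9/2)x^2 + 5x - 7/4
Δ ∇ f = -3x^2 - 12x - 1/2
E_{3/2} (Δ ∘ ∇) f = -3x^2 - 21x - 101/4
(D + E_{3/2} ∘ Δ ∘ ∇) f = -x^3 - 9x^2 - 21x - 101/4

the image equals g(x) = -x^3 - 9x^2 - 21x - 101/4


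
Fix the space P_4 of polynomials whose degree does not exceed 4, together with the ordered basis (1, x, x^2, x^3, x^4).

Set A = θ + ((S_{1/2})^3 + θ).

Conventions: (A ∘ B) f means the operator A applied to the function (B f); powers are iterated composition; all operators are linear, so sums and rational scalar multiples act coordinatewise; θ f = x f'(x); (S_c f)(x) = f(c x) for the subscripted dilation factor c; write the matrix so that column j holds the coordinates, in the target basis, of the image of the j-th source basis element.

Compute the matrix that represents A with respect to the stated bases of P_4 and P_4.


image of 1: 1
image of x: (17/8)x
image of x^2: (257/64)x^2
image of x^3: (3073/512)x^3
image of x^4: (32769/4096)x^4
each image's coordinates form column j of the matrix

the matrix is [[1, 0, 0, 0, 0]; [0, 17/8, 0, 0, 0]; [0, 0, 257/64, 0, 0]; [0, 0, 0, 3073/512, 0]; [0, 0, 0, 0, 32769/4096]] (rows listed top to bottom)


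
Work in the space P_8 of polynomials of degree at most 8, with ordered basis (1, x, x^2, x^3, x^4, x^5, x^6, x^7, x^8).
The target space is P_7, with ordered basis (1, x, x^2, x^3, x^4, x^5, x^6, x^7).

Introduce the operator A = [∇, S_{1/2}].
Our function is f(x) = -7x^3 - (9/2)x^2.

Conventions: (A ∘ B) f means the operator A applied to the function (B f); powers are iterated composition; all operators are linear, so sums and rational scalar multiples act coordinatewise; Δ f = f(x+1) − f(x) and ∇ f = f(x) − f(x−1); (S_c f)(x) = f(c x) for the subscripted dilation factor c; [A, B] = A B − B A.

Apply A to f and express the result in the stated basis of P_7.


S_{1/2} f = -(7/8)x^3 - (9/8)x^2
∇ S_{1/2} f = -(21/8)x^2 + (3/8)x + 1/4
∇ f = -21x^2 + 12x - 5/2
S_{1/2} ∇ f = -(21/4)x^2 + 6x - 5/2
[∇, S_{1/2}] f = (21/8)x^2 - (45/8)x + 11/4

the image equals g(x) = (21/8)x^2 - (45/8)x + 11/4


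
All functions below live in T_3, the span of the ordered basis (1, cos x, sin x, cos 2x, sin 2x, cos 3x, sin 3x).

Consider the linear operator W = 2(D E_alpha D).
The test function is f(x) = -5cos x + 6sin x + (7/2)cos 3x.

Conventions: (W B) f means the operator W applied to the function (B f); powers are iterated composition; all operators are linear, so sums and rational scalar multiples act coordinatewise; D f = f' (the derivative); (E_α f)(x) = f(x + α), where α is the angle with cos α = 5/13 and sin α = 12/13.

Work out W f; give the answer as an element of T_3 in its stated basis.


D f = 6cos x + 5sin x - (21/2)sin 3x
E_alpha D f = (90/13)cos x - (47/13)sin x + (8694/2197)cos 3x + (42735/4394)sin 3x
D E_alpha D f = -(47/13)cos x - (90/13)sin x + (128205/4394)cos 3x - (26082/2197)sin 3x
(2(D E_alpha D)) f = -(94/13)cos x - (180/13)sin x + (128205/2197)cos 3x - (52164/2197)sin 3x

the result is g(x) = -(94/13)cos x - (180/13)sin x + (128205/2197)cos 3x - (52164/2197)sin 3x


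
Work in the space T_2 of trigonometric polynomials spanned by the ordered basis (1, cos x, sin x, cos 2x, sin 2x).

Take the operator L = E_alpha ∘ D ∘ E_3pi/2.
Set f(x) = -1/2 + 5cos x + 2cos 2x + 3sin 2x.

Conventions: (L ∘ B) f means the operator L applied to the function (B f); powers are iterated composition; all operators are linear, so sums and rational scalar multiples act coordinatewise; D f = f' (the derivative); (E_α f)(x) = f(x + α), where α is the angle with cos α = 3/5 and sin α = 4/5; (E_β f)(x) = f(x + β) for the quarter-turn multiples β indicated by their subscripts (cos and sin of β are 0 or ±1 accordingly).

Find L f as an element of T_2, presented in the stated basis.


g(x) = 3cos x - 4sin x + (138/25)cos 2x + (116/25)sin 2x

E_3pi/2 f = -1/2 + 5sin x - 2cos 2x - 3sin 2x
D E_3pi/2 f = 5cos x - 6cos 2x + 4sin 2x
E_alpha D E_3pi/2 f = 3cos x - 4sin x + (138/25)cos 2x + (116/25)sin 2x


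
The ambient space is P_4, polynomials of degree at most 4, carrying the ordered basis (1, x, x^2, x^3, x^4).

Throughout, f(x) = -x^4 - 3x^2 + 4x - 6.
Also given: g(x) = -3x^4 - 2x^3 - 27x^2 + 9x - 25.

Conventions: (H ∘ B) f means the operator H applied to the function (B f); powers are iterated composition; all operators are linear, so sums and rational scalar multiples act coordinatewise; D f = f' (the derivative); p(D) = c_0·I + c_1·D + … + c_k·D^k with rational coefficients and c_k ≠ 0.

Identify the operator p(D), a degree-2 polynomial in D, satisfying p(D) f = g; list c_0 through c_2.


D^0 f = -x^4 - 3x^2 + 4x - 6
D^1 f = -4x^3 - 6x + 4
D^2 f = -12x^2 - 6
matching coefficients of g against c_0 f + c_1 Df + … from the top degree down determines the c_i
solution: c_0 = 3, c_1 = 1/2, c_2 = 3/2

c_0 = 3, c_1 = 1/2, c_2 = 3/2


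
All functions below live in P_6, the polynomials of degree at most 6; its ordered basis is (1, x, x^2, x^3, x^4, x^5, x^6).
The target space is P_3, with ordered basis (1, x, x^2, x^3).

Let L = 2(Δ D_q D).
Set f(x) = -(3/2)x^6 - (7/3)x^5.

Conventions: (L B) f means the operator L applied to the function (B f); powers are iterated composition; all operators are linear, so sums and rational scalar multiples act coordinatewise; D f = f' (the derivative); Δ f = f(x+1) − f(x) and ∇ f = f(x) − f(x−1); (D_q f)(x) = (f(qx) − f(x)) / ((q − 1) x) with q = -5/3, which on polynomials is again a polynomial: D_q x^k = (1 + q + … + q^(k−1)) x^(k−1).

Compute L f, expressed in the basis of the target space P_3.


the result is g(x) = -(3368/9)x^3 - (10396/27)x^2 - (5344/27)x - 2818/81

D f = -9x^5 - (35/3)x^4
D_q D f = -(421/9)x^4 + (2380/81)x^3
Δ D_q D f = -(1684/9)x^3 - (5198/27)x^2 - (2672/27)x - 1409/81
(2(Δ D_q D)) f = -(3368/9)x^3 - (10396/27)x^2 - (5344/27)x - 2818/81
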